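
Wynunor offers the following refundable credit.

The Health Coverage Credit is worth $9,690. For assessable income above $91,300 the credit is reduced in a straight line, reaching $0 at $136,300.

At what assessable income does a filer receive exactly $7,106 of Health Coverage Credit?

$103,300

$7,106 is 7,106/9,690 of the full $9,690, so 2,584/9,690 of the $45,000 range has been used: income = $91,300 + $45,000 × 2,584/9,690 = $103,300.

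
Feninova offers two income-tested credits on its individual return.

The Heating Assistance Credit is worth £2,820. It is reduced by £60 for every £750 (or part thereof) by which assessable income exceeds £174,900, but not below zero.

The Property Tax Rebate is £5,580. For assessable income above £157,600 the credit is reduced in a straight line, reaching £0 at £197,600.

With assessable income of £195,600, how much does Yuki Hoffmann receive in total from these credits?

Heating Assistance Credit: income exceeds £174,900 by £20,700, which is 28 full-or-partial £750 increments; reduction = 28 × £60 = £1,680, leaving £1,140.
Property Tax Rebate: £195,600 is £38,000 into a £40,000 phase-out range, leaving 2,000/40,000 of the credit: £5,580 × 2,000/40,000 = £279.
Total: £1,140 + £279 = £1,419.

£1,419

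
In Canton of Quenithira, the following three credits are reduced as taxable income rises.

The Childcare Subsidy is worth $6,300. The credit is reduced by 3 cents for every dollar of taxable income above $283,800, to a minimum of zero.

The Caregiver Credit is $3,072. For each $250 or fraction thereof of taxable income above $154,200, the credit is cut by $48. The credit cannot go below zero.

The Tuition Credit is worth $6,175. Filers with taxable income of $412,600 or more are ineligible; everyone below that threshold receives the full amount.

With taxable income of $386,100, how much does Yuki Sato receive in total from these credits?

Childcare Subsidy: 3% of the $102,300 excess over $283,800 is $3,069; credit = $6,300 − $3,069 = $3,231.
Caregiver Credit: income exceeds $154,200 by $231,900 → 928 increments × $48 = $44,544 ≥ base, so the credit is $0.
Tuition Credit: $386,100 is below the $412,600 cutoff, so the full $6,175 applies.
Total: $3,231 + $0 + $6,175 = $9,406.

$9,406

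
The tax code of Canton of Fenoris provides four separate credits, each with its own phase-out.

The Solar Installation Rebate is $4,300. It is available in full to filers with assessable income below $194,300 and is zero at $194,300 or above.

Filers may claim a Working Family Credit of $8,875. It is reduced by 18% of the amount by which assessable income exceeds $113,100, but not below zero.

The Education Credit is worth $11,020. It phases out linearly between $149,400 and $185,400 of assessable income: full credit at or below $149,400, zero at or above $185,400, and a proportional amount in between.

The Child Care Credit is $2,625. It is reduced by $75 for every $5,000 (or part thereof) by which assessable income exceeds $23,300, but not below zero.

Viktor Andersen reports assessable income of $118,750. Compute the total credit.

$24,303

Solar Installation Rebate: $118,750 is below the $194,300 cutoff, so the full $4,300 applies.
Working Family Credit: 18% of the $5,650 excess over $113,100 is $1,017; credit = $8,875 − $1,017 = $7,858.
Education Credit: $118,750 is at or below the $149,400 threshold, so the full $11,020 applies.
Child Care Credit: income exceeds $23,300 by $95,450, which is 20 full-or-partial $5,000 increments; reduction = 20 × $75 = $1,500, leaving $1,125.
Total: $4,300 + $7,858 + $11,020 + $1,125 = $24,303.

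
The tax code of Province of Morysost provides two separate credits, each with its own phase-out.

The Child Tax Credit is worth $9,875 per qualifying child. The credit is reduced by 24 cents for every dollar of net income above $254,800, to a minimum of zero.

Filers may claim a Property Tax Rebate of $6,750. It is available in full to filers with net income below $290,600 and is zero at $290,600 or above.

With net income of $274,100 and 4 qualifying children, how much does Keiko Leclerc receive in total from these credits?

Child Tax Credit: base = 4 × $9,875 = $39,500. 24% of the $19,300 excess over $254,800 is $4,632; credit = $39,500 − $4,632 = $34,868.
Property Tax Rebate: $274,100 is below the $290,600 cutoff, so the full $6,750 applies.
Total: $34,868 + $6,750 = $41,618.

$41,618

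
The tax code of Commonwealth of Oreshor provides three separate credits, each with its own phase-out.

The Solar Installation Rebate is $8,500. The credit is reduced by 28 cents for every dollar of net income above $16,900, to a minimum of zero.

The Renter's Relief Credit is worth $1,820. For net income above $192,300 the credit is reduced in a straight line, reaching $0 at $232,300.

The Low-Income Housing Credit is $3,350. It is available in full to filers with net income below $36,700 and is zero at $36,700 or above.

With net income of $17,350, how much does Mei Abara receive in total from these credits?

$13,544

Solar Installation Rebate: 28% of the $450 excess over $16,900 is $126; credit = $8,500 − $126 = $8,374.
Renter's Relief Credit: $17,350 is at or below the $192,300 threshold, so the full $1,820 applies.
Low-Income Housing Credit: $17,350 is below the $36,700 cutoff, so the full $3,350 applies.
Total: $8,374 + $1,820 + $3,350 = $13,544.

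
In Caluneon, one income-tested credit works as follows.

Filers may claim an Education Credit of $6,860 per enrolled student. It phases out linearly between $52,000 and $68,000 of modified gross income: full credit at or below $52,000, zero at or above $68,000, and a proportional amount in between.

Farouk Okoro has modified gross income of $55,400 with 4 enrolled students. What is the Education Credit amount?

$21,609

Education Credit: base = 4 × $6,860 = $27,440. $55,400 is $3,400 into a $16,000 phase-out range, leaving 12,600/16,000 of the credit: $27,440 × 12,600/16,000 = $21,609.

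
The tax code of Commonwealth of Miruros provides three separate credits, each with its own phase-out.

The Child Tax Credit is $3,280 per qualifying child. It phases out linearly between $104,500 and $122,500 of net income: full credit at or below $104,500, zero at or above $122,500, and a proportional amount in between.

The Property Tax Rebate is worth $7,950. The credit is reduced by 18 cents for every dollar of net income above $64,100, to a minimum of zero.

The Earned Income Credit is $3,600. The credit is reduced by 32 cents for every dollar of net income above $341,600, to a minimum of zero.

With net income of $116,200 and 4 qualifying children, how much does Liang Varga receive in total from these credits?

Child Tax Credit: base = 4 × $3,280 = $13,120. $116,200 is $11,700 into a $18,000 phase-out range, leaving 6,300/18,000 of the credit: $13,120 × 6,300/18,000 = $4,592.
Property Tax Rebate: 18% of the $52,100 excess over $64,100 is $9,378 ≥ base, so the credit is $0.
Earned Income Credit: $116,200 is at or below the $341,600 threshold, so the full $3,600 applies.
Total: $4,592 + $0 + $3,600 = $8,192.

$8,192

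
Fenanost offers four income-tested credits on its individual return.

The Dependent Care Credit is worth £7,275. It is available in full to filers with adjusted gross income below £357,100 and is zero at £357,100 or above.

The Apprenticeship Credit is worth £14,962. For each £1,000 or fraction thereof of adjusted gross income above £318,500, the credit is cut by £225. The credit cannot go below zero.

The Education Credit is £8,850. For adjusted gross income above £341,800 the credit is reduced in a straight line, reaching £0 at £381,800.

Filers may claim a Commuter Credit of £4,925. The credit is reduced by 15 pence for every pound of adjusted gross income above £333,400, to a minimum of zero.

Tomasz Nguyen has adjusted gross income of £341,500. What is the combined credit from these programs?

Dependent Care Credit: £341,500 is below the £357,100 cutoff, so the full £7,275 applies.
Apprenticeship Credit: income exceeds £318,500 by £23,000, which is 23 full-or-partial £1,000 increments; reduction = 23 × £225 = £5,175, leaving £9,787.
Education Credit: £341,500 is at or below the £341,800 threshold, so the full £8,850 applies.
Commuter Credit: 15% of the £8,100 excess over £333,400 is £1,215; credit = £4,925 − £1,215 = £3,710.
Total: £7,275 + £9,787 + £8,850 + £3,710 = £29,622.

£29,622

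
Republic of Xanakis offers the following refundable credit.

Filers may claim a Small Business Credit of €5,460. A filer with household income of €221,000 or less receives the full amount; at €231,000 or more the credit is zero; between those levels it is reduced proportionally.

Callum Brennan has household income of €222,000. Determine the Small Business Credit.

€4,914

Small Business Credit: €222,000 is €1,000 into a €10,000 phase-out range, leaving 9,000/10,000 of the credit: €5,460 × 9,000/10,000 = €4,914.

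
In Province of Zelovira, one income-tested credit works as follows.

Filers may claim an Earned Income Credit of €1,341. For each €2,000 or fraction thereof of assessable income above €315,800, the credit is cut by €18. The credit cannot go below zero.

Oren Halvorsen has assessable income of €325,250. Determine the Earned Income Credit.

Earned Income Credit: income exceeds €315,800 by €9,450, which is 5 full-or-partial €2,000 increments; reduction = 5 × €18 = €90, leaving €1,251.

€1,251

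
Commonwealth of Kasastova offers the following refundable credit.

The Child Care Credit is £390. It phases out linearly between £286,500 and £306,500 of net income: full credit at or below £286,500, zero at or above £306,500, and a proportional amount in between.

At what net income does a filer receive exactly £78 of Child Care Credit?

£78 is 78/390 of the full £390, so 312/390 of the £20,000 range has been used: income = £286,500 + £20,000 × 312/390 = £302,500.

£302,500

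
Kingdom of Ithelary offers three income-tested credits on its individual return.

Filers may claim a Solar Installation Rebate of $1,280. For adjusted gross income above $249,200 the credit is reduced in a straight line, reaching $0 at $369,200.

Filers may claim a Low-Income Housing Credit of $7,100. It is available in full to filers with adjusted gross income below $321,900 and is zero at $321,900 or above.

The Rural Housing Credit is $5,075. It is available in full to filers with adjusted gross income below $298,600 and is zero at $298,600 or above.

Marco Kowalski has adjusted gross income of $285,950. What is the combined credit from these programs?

$13,063

Solar Installation Rebate: $285,950 is $36,750 into a $120,000 phase-out range, leaving 83,250/120,000 of the credit: $1,280 × 83,250/120,000 = $888.
Low-Income Housing Credit: $285,950 is below the $321,900 cutoff, so the full $7,100 applies.
Rural Housing Credit: $285,950 is below the $298,600 cutoff, so the full $5,075 applies.
Total: $888 + $7,100 + $5,075 = $13,063.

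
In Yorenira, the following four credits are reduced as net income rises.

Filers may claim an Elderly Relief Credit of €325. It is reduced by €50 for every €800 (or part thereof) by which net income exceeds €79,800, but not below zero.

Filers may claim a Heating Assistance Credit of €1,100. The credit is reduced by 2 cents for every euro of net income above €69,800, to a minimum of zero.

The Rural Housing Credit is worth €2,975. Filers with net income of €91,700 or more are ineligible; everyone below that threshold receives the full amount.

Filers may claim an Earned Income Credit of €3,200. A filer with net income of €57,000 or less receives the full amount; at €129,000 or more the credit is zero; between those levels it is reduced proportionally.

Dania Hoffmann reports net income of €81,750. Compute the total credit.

Elderly Relief Credit: income exceeds €79,800 by €1,950, which is 3 full-or-partial €800 increments; reduction = 3 × €50 = €150, leaving €175.
Heating Assistance Credit: 2% of the €11,950 excess over €69,800 is €239; credit = €1,100 − €239 = €861.
Rural Housing Credit: €81,750 is below the €91,700 cutoff, so the full €2,975 applies.
Earned Income Credit: €81,750 is €24,750 into a €72,000 phase-out range, leaving 47,250/72,000 of the credit: €3,200 × 47,250/72,000 = €2,100.
Total: €175 + €861 + €2,975 + €2,100 = €6,111.

€6,111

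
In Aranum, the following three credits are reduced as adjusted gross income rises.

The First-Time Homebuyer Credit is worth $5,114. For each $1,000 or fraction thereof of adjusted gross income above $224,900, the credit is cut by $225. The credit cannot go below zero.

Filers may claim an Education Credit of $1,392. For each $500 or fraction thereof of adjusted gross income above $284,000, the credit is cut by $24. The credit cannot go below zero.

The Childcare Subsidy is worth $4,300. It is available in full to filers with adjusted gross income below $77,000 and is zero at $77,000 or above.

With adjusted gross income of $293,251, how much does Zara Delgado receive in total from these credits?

$936

First-Time Homebuyer Credit: income exceeds $224,900 by $68,351 → 69 increments × $225 = $15,525 ≥ base, so the credit is $0.
Education Credit: income exceeds $284,000 by $9,251, which is 19 full-or-partial $500 increments; reduction = 19 × $24 = $456, leaving $936.
Childcare Subsidy: $293,251 meets or exceeds the $77,000 cutoff, so the credit is $0.
Total: $0 + $936 + $0 = $936.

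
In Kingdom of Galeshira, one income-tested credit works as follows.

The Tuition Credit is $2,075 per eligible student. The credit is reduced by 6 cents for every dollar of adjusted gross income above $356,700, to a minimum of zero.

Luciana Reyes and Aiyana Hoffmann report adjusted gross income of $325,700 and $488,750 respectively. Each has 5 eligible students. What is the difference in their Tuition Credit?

Luciana ($325,700): Tuition Credit: base = 5 × $2,075 = $10,375. $325,700 is at or below the $356,700 threshold, so the full $10,375 applies.
Aiyana ($488,750): Tuition Credit: base = 5 × $2,075 = $10,375. 6% of the $132,050 excess over $356,700 is $7,923; credit = $10,375 − $7,923 = $2,452.
Difference: |$10,375 − $2,452| = $7,923.

$7,923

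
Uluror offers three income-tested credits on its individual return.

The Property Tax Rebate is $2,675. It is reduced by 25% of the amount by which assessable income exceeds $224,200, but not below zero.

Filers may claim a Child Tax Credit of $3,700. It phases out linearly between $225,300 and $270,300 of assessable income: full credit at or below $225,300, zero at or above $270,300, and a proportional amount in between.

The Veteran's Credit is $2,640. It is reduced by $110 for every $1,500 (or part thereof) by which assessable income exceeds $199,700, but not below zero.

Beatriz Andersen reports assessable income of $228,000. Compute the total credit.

$5,753

Property Tax Rebate: 25% of the $3,800 excess over $224,200 is $950; credit = $2,675 − $950 = $1,725.
Child Tax Credit: $228,000 is $2,700 into a $45,000 phase-out range, leaving 42,300/45,000 of the credit: $3,700 × 42,300/45,000 = $3,478.
Veteran's Credit: income exceeds $199,700 by $28,300, which is 19 full-or-partial $1,500 increments; reduction = 19 × $110 = $2,090, leaving $550.
Total: $1,725 + $3,478 + $550 = $5,753.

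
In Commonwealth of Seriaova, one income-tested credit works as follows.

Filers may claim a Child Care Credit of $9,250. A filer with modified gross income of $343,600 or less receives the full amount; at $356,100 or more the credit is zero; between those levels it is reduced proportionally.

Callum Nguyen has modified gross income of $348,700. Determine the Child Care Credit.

$5,476

Child Care Credit: $348,700 is $5,100 into a $12,500 phase-out range, leaving 7,400/12,500 of the credit: $9,250 × 7,400/12,500 = $5,476.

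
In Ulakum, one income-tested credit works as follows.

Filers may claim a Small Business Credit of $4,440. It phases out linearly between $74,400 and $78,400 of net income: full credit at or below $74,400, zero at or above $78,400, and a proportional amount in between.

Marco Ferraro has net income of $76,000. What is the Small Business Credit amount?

$2,664

Small Business Credit: $76,000 is $1,600 into a $4,000 phase-out range, leaving 2,400/4,000 of the credit: $4,440 × 2,400/4,000 = $2,664.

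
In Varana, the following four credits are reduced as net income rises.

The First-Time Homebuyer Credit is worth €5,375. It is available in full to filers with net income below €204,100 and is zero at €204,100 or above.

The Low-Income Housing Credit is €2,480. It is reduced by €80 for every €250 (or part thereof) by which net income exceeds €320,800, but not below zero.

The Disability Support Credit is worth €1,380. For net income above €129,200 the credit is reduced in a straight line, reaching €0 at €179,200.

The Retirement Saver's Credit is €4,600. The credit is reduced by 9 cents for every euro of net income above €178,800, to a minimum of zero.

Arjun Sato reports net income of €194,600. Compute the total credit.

First-Time Homebuyer Credit: €194,600 is below the €204,100 cutoff, so the full €5,375 applies.
Low-Income Housing Credit: €194,600 is at or below the €320,800 threshold, so the full €2,480 applies.
Disability Support Credit: €194,600 is at or above €179,200, so the credit is €0.
Retirement Saver's Credit: 9% of the €15,800 excess over €178,800 is €1,422; credit = €4,600 − €1,422 = €3,178.
Total: €5,375 + €2,480 + €0 + €3,178 = €11,033.

€11,033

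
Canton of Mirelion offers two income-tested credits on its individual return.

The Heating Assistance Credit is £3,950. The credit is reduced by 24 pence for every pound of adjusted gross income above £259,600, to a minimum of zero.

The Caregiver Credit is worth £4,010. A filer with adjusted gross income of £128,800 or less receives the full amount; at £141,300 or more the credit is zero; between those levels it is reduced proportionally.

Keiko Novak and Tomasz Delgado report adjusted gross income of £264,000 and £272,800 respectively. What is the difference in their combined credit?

£2,112

Keiko (£264,000): Heating Assistance Credit: 24% of the £4,400 excess over £259,600 is £1,056; credit = £3,950 − £1,056 = £2,894. Caregiver Credit: £264,000 is at or above £141,300, so the credit is £0. total £2,894 + £0 = £2,894
Tomasz (£272,800): Heating Assistance Credit: 24% of the £13,200 excess over £259,600 is £3,168; credit = £3,950 − £3,168 = £782. Caregiver Credit: £272,800 is at or above £141,300, so the credit is £0. total £782 + £0 = £782
Difference: |£2,894 − £782| = £2,112.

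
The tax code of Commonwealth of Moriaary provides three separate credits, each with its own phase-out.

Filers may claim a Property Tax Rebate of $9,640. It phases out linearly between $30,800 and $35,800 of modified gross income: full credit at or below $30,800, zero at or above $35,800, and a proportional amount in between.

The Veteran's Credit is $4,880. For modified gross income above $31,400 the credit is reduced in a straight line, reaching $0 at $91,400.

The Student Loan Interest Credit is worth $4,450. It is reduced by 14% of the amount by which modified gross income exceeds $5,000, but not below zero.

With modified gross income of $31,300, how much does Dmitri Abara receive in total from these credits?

$14,324

Property Tax Rebate: $31,300 is $500 into a $5,000 phase-out range, leaving 4,500/5,000 of the credit: $9,640 × 4,500/5,000 = $8,676.
Veteran's Credit: $31,300 is at or below the $31,400 threshold, so the full $4,880 applies.
Student Loan Interest Credit: 14% of the $26,300 excess over $5,000 is $3,682; credit = $4,450 − $3,682 = $768.
Total: $8,676 + $4,880 + $768 = $14,324.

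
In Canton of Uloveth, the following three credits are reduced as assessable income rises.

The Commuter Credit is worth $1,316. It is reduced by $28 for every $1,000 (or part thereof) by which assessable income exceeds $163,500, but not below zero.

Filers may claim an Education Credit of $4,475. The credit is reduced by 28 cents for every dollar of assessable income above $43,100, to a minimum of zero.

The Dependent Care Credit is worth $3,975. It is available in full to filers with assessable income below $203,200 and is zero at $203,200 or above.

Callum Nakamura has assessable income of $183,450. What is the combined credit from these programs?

Commuter Credit: income exceeds $163,500 by $19,950, which is 20 full-or-partial $1,000 increments; reduction = 20 × $28 = $560, leaving $756.
Education Credit: 28% of the $140,350 excess over $43,100 is $39,298 ≥ base, so the credit is $0.
Dependent Care Credit: $183,450 is below the $203,200 cutoff, so the full $3,975 applies.
Total: $756 + $0 + $3,975 = $4,731.

$4,731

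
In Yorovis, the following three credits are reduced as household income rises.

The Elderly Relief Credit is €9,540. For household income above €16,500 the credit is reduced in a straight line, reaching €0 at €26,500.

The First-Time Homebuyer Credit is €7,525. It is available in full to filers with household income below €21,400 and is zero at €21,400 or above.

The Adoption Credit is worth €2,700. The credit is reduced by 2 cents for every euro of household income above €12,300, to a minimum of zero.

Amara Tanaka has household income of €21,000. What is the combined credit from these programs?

Elderly Relief Credit: €21,000 is €4,500 into a €10,000 phase-out range, leaving 5,500/10,000 of the credit: €9,540 × 5,500/10,000 = €5,247.
First-Time Homebuyer Credit: €21,000 is below the €21,400 cutoff, so the full €7,525 applies.
Adoption Credit: 2% of the €8,700 excess over €12,300 is €174; credit = €2,700 − €174 = €2,526.
Total: €5,247 + €7,525 + €2,526 = €15,298.

€15,298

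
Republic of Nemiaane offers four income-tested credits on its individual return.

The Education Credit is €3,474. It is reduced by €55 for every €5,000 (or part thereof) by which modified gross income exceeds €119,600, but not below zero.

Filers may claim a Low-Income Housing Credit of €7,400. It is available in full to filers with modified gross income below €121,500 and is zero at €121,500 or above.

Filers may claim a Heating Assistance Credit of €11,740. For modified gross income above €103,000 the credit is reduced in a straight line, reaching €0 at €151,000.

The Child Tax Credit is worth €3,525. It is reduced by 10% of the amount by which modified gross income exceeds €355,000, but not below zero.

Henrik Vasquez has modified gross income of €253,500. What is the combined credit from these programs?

Education Credit: income exceeds €119,600 by €133,900, which is 27 full-or-partial €5,000 increments; reduction = 27 × €55 = €1,485, leaving €1,989.
Low-Income Housing Credit: €253,500 meets or exceeds the €121,500 cutoff, so the credit is €0.
Heating Assistance Credit: €253,500 is at or above €151,000, so the credit is €0.
Child Tax Credit: €253,500 is at or below the €355,000 threshold, so the full €3,525 applies.
Total: €1,989 + €0 + €0 + €3,525 = €5,514.

€5,514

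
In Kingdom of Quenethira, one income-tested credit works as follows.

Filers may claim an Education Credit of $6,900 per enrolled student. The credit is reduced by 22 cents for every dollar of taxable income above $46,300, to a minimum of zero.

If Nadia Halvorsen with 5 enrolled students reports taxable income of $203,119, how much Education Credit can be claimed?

$0

Education Credit: base = 5 × $6,900 = $34,500. 22% of the $156,819 excess over $46,300 is $34,500.18 ≥ base, so the credit is $0.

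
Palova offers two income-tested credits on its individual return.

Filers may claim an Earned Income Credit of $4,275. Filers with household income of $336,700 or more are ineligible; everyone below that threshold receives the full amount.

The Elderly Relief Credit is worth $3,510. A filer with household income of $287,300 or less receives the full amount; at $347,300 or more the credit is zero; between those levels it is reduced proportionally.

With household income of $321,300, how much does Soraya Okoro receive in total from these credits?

$5,796

Earned Income Credit: $321,300 is below the $336,700 cutoff, so the full $4,275 applies.
Elderly Relief Credit: $321,300 is $34,000 into a $60,000 phase-out range, leaving 26,000/60,000 of the credit: $3,510 × 26,000/60,000 = $1,521.
Total: $4,275 + $1,521 = $5,796.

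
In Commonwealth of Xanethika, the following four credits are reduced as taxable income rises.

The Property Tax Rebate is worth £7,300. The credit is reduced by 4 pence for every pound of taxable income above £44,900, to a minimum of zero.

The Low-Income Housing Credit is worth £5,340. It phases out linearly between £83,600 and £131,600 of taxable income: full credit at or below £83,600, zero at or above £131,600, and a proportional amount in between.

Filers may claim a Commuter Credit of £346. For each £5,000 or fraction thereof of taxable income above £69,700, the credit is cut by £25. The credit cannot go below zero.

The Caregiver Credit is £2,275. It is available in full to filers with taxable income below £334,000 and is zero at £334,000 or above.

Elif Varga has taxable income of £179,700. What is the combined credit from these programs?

Property Tax Rebate: 4% of the £134,800 excess over £44,900 is £5,392; credit = £7,300 − £5,392 = £1,908.
Low-Income Housing Credit: £179,700 is at or above £131,600, so the credit is £0.
Commuter Credit: income exceeds £69,700 by £110,000 → 22 increments × £25 = £550 ≥ base, so the credit is £0.
Caregiver Credit: £179,700 is below the £334,000 cutoff, so the full £2,275 applies.
Total: £1,908 + £0 + £0 + £2,275 = £4,183.

£4,183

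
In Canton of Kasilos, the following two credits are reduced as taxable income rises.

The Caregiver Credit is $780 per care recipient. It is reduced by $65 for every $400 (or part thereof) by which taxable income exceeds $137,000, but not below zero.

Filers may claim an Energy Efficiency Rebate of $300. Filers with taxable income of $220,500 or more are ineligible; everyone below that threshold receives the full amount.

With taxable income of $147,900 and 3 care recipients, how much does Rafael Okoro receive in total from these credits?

$820

Caregiver Credit: base = 3 × $780 = $2,340. income exceeds $137,000 by $10,900, which is 28 full-or-partial $400 increments; reduction = 28 × $65 = $1,820, leaving $520.
Energy Efficiency Rebate: $147,900 is below the $220,500 cutoff, so the full $300 applies.
Total: $520 + $300 = $820.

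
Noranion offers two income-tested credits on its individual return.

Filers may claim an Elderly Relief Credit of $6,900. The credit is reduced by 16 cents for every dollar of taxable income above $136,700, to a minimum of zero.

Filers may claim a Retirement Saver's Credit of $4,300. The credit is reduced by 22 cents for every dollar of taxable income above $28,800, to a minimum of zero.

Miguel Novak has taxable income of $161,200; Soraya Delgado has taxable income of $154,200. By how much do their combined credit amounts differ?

$1,120

Miguel ($161,200): Elderly Relief Credit: 16% of the $24,500 excess over $136,700 is $3,920; credit = $6,900 − $3,920 = $2,980. Retirement Saver's Credit: 22% of the $132,400 excess over $28,800 is $29,128 ≥ base, so the credit is $0. total $2,980 + $0 = $2,980
Soraya ($154,200): Elderly Relief Credit: 16% of the $17,500 excess over $136,700 is $2,800; credit = $6,900 − $2,800 = $4,100. Retirement Saver's Credit: 22% of the $125,400 excess over $28,800 is $27,588 ≥ base, so the credit is $0. total $4,100 + $0 = $4,100
Difference: |$2,980 − $4,100| = $1,120.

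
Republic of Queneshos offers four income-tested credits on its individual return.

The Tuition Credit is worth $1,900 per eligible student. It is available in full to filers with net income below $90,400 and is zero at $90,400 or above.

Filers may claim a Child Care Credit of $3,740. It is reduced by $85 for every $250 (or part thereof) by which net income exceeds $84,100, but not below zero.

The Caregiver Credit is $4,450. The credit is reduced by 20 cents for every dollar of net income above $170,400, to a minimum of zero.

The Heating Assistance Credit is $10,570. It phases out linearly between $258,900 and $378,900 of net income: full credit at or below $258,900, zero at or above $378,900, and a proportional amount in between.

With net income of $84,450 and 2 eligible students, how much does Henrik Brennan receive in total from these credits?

$22,390

Tuition Credit: base = 2 × $1,900 = $3,800. $84,450 is below the $90,400 cutoff, so the full $3,800 applies.
Child Care Credit: income exceeds $84,100 by $350, which is 2 full-or-partial $250 increments; reduction = 2 × $85 = $170, leaving $3,570.
Caregiver Credit: $84,450 is at or below the $170,400 threshold, so the full $4,450 applies.
Heating Assistance Credit: $84,450 is at or below the $258,900 threshold, so the full $10,570 applies.
Total: $3,800 + $3,570 + $4,450 + $10,570 = $22,390.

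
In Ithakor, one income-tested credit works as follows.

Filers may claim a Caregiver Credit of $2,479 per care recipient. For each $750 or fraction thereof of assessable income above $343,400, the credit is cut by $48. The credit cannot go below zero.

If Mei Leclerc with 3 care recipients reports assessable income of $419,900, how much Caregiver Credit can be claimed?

$2,541

Caregiver Credit: base = 3 × $2,479 = $7,437. income exceeds $343,400 by $76,500, which is 102 full-or-partial $750 increments; reduction = 102 × $48 = $4,896, leaving $2,541.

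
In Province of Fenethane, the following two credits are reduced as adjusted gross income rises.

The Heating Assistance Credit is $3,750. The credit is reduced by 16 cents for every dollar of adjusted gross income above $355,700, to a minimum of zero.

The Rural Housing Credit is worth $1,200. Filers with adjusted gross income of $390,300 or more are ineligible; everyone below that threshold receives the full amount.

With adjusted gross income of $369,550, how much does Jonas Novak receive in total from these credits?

Heating Assistance Credit: 16% of the $13,850 excess over $355,700 is $2,216; credit = $3,750 − $2,216 = $1,534.
Rural Housing Credit: $369,550 is below the $390,300 cutoff, so the full $1,200 applies.
Total: $1,534 + $1,200 = $2,734.

$2,734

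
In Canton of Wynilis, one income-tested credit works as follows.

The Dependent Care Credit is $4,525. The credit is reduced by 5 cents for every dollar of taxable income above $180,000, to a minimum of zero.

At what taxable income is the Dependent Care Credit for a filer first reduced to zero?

$270,500

The credit falls by 5% of each dollar above $180,000, so it reaches zero when the excess is $4,525 / 5% = $90,500: income = $180,000 + $90,500 = $270,500.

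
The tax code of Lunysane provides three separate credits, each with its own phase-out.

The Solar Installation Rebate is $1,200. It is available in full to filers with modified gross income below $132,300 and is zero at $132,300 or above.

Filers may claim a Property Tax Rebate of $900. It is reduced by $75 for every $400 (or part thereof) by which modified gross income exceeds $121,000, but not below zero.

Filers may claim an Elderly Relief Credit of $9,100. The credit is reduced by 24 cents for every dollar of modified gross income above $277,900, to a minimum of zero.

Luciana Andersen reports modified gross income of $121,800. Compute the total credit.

Solar Installation Rebate: $121,800 is below the $132,300 cutoff, so the full $1,200 applies.
Property Tax Rebate: income exceeds $121,000 by $800, which is 2 full-or-partial $400 increments; reduction = 2 × $75 = $150, leaving $750.
Elderly Relief Credit: $121,800 is at or below the $277,900 threshold, so the full $9,100 applies.
Total: $1,200 + $750 + $9,100 = $11,050.

$11,050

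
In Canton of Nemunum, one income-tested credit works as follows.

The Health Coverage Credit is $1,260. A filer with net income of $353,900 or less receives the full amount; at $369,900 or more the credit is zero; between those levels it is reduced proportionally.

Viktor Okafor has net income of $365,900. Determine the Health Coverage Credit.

$315

Health Coverage Credit: $365,900 is $12,000 into a $16,000 phase-out range, leaving 4,000/16,000 of the credit: $1,260 × 4,000/16,000 = $315.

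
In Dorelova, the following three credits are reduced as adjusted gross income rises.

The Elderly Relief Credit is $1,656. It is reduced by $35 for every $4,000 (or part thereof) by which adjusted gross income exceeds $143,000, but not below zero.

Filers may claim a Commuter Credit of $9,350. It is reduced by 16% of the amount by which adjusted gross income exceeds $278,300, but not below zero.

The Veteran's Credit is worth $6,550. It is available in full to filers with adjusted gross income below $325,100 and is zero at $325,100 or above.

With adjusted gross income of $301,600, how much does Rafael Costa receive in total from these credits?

Elderly Relief Credit: income exceeds $143,000 by $158,600, which is 40 full-or-partial $4,000 increments; reduction = 40 × $35 = $1,400, leaving $256.
Commuter Credit: 16% of the $23,300 excess over $278,300 is $3,728; credit = $9,350 − $3,728 = $5,622.
Veteran's Credit: $301,600 is below the $325,100 cutoff, so the full $6,550 applies.
Total: $256 + $5,622 + $6,550 = $12,428.

$12,428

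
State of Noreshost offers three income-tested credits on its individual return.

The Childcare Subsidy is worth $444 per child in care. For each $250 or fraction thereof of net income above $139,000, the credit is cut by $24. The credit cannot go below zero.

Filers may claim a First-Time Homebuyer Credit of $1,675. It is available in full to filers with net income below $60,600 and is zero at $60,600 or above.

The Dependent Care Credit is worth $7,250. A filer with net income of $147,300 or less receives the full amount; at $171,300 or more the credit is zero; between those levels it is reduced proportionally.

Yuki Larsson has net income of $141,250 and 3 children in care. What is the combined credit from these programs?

Childcare Subsidy: base = 3 × $444 = $1,332. income exceeds $139,000 by $2,250, which is 9 full-or-partial $250 increments; reduction = 9 × $24 = $216, leaving $1,116.
First-Time Homebuyer Credit: $141,250 meets or exceeds the $60,600 cutoff, so the credit is $0.
Dependent Care Credit: $141,250 is at or below the $147,300 threshold, so the full $7,250 applies.
Total: $1,116 + $0 + $7,250 = $8,366.

$8,366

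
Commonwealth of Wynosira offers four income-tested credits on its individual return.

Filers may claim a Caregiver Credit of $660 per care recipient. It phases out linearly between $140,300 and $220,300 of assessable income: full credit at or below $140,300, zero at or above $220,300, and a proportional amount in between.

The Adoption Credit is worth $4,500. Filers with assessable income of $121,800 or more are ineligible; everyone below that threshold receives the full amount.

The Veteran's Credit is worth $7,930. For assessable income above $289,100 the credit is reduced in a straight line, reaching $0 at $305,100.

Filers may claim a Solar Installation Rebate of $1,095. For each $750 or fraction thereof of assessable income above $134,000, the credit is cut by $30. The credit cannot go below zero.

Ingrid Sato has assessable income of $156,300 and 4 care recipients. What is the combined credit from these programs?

Caregiver Credit: base = 4 × $660 = $2,640. $156,300 is $16,000 into a $80,000 phase-out range, leaving 64,000/80,000 of the credit: $2,640 × 64,000/80,000 = $2,112.
Adoption Credit: $156,300 meets or exceeds the $121,800 cutoff, so the credit is $0.
Veteran's Credit: $156,300 is at or below the $289,100 threshold, so the full $7,930 applies.
Solar Installation Rebate: income exceeds $134,000 by $22,300, which is 30 full-or-partial $750 increments; reduction = 30 × $30 = $900, leaving $195.
Total: $2,112 + $0 + $7,930 + $195 = $10,237.

$10,237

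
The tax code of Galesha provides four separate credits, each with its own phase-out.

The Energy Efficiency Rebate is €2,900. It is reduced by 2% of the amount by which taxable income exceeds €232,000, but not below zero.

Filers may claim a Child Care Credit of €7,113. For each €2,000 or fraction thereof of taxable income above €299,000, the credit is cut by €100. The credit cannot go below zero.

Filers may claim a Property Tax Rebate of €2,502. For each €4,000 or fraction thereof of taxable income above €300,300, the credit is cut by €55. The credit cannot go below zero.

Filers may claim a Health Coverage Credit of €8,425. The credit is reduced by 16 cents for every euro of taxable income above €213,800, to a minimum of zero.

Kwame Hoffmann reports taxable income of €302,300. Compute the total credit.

Energy Efficiency Rebate: 2% of the €70,300 excess over €232,000 is €1,406; credit = €2,900 − €1,406 = €1,494.
Child Care Credit: income exceeds €299,000 by €3,300, which is 2 full-or-partial €2,000 increments; reduction = 2 × €100 = €200, leaving €6,913.
Property Tax Rebate: income exceeds €300,300 by €2,000, which is 1 full-or-partial €4,000 increment; reduction = 1 × €55 = €55, leaving €2,447.
Health Coverage Credit: 16% of the €88,500 excess over €213,800 is €14,160 ≥ base, so the credit is €0.
Total: €1,494 + €6,913 + €2,447 + €0 = €10,854.

€10,854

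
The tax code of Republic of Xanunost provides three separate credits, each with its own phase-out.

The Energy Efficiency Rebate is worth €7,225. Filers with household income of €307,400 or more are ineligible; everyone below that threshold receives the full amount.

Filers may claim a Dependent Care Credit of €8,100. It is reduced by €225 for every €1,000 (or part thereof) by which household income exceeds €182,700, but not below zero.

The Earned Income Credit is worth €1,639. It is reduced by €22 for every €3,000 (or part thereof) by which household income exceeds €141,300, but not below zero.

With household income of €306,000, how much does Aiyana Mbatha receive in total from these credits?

Energy Efficiency Rebate: €306,000 is below the €307,400 cutoff, so the full €7,225 applies.
Dependent Care Credit: income exceeds €182,700 by €123,300 → 124 increments × €225 = €27,900 ≥ base, so the credit is €0.
Earned Income Credit: income exceeds €141,300 by €164,700, which is 55 full-or-partial €3,000 increments; reduction = 55 × €22 = €1,210, leaving €429.
Total: €7,225 + €0 + €429 = €7,654.

€7,654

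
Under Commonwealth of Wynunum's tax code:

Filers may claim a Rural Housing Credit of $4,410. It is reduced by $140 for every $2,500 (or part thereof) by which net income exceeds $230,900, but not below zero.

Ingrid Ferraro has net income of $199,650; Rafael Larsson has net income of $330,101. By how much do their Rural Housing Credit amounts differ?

Ingrid ($199,650): Rural Housing Credit: $199,650 is at or below the $230,900 threshold, so the full $4,410 applies.
Rafael ($330,101): Rural Housing Credit: income exceeds $230,900 by $99,201 → 40 increments × $140 = $5,600 ≥ base, so the credit is $0.
Difference: |$4,410 − $0| = $4,410.

$4,410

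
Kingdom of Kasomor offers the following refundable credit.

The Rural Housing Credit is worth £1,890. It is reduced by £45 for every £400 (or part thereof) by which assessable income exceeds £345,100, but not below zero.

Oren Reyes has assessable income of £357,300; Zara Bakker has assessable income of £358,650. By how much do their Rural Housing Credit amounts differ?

£135

Oren (£357,300): Rural Housing Credit: income exceeds £345,100 by £12,200, which is 31 full-or-partial £400 increments; reduction = 31 × £45 = £1,395, leaving £495.
Zara (£358,650): Rural Housing Credit: income exceeds £345,100 by £13,550, which is 34 full-or-partial £400 increments; reduction = 34 × £45 = £1,530, leaving £360.
Difference: |£495 − £360| = £135.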